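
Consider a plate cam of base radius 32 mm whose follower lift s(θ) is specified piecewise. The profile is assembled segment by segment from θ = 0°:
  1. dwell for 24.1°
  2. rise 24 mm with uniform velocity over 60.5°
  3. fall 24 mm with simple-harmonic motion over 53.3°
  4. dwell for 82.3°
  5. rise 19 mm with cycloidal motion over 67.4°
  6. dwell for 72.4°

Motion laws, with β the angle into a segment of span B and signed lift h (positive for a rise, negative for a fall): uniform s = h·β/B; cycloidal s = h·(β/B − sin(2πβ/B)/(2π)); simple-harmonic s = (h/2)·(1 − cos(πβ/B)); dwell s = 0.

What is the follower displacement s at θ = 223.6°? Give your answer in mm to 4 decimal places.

seg 1 [0°–24.1°] dwell: s stays 0.0000
seg 2 [24.1°–84.6°] uniform, h=24: full span → s += 24 → s = 24.0000
seg 3 [84.6°–137.9°] simple-harmonic, h=-24: full span → s += -24 → s = 0.0000
seg 4 [137.9°–220.2°] dwell: s stays 0.0000
seg 5 [220.2°–287.6°] cycloidal, h=19: θ=223.6° here. β=3.4, B=67.4. 19·(0.0504 − sin(2π·0.0504)/(2π)) = 0.0160 → s = 0.0160

0.0160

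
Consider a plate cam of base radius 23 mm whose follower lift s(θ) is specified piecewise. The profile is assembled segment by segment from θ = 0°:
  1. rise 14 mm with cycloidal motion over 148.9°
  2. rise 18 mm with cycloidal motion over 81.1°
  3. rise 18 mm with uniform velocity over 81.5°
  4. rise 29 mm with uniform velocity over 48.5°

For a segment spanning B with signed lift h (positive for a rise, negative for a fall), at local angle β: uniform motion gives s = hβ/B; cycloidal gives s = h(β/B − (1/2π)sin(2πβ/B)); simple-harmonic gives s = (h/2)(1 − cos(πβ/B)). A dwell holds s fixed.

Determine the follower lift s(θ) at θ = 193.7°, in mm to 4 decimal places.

seg 1 [0°–148.9°] cycloidal, h=14: full span → s += 14 → s = 14.0000
seg 2 [148.9°–230°] cycloidal, h=18: θ=193.7° here. β=44.8, B=81.1. 18·(0.5524 − sin(2π·0.5524)/(2π)) = 10.8696 → s = 24.8696

24.8696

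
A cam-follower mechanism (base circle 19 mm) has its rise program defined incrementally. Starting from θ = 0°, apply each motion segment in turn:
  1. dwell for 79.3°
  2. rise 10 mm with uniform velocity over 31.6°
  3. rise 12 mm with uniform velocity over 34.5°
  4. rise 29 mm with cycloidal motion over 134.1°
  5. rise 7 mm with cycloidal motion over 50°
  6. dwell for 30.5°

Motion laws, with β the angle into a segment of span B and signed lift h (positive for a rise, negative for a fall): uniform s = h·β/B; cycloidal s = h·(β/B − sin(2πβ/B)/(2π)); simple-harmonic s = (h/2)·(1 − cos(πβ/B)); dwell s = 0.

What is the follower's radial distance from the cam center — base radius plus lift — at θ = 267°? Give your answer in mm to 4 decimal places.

seg 1 [0°–79.3°] dwell: s stays 0.0000
seg 2 [79.3°–110.9°] uniform, h=10: full span → s += 10 → s = 10.0000
seg 3 [110.9°–145.4°] uniform, h=12: full span → s += 12 → s = 22.0000
seg 4 [145.4°–279.5°] cycloidal, h=29: θ=267° here. β=121.6, B=134.1. 29·(0.9068 − sin(2π·0.9068)/(2π)) = 28.8481 → s = 50.8481
radial distance = base radius + s = 19 + 50.8481 = 69.8481

69.8481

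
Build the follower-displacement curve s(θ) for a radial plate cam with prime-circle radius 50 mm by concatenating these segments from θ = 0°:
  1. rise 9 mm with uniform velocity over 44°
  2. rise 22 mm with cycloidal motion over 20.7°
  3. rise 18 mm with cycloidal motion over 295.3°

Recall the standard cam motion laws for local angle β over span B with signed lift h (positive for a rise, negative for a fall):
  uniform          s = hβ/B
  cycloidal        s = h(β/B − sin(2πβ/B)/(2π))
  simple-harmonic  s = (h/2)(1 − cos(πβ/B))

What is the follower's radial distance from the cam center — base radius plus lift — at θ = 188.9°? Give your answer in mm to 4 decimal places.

seg 1 [0°–44°] uniform, h=9: full span → s += 9 → s = 9.0000
seg 2 [44°–64.7°] cycloidal, h=22: full span → s += 22 → s = 31.0000
seg 3 [64.7°–360°] cycloidal, h=18: θ=188.9° here. β=124.2, B=295.3. 18·(0.4206 − sin(2π·0.4206)/(2π)) = 6.1998 → s = 37.1998
radial distance = base radius + s = 50 + 37.1998 = 87.1998

87.1998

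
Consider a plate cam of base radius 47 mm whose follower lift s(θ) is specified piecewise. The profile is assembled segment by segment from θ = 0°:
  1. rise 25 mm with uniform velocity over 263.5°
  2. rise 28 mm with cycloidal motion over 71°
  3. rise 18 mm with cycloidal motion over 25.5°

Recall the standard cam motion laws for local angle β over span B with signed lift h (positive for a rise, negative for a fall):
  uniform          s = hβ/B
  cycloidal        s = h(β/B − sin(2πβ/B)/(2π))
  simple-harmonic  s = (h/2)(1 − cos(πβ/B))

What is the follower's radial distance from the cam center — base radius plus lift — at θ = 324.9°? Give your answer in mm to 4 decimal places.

seg 1 [0°–263.5°] uniform, h=25: full span → s += 25 → s = 25.0000
seg 2 [263.5°–334.5°] cycloidal, h=28: θ=324.9° here. β=61.4, B=71. 28·(0.8648 − sin(2π·0.8648)/(2π)) = 27.5607 → s = 52.5607
radial distance = base radius + s = 47 + 52.5607 = 99.5607

99.5607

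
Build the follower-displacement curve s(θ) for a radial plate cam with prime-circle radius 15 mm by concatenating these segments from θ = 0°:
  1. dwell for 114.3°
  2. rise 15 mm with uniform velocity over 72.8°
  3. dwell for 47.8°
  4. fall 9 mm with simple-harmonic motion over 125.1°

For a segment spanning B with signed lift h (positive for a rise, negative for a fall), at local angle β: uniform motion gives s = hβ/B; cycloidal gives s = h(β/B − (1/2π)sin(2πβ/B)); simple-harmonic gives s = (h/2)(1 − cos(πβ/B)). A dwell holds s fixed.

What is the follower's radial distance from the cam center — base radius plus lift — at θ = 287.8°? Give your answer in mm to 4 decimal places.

seg 1 [0°–114.3°] dwell: s stays 0.0000
seg 2 [114.3°–187.1°] uniform, h=15: full span → s += 15 → s = 15.0000
seg 3 [187.1°–234.9°] dwell: s stays 15.0000
seg 4 [234.9°–360°] simple-harmonic, h=-9: θ=287.8° here. β=52.9, B=125.1. -9/2·(1 − cos(π·0.4229)) = -3.4201 → s = 11.5799
radial distance = base radius + s = 15 + 11.5799 = 26.5799

26.5799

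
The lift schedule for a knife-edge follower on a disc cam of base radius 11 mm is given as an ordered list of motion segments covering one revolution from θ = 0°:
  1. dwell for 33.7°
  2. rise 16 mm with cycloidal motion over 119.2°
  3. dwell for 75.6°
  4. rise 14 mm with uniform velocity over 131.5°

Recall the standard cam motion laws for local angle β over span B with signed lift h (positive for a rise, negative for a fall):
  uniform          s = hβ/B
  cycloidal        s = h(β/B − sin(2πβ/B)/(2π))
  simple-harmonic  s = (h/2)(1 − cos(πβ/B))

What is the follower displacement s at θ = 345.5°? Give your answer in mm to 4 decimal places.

seg 1 [0°–33.7°] dwell: s stays 0.0000
seg 2 [33.7°–152.9°] cycloidal, h=16: full span → s += 16 → s = 16.0000
seg 3 [152.9°–228.5°] dwell: s stays 16.0000
seg 4 [228.5°–360°] uniform, h=14: θ=345.5° here. β=117, B=131.5. 14·117/131.5 = 12.4563 → s = 28.4563

28.4563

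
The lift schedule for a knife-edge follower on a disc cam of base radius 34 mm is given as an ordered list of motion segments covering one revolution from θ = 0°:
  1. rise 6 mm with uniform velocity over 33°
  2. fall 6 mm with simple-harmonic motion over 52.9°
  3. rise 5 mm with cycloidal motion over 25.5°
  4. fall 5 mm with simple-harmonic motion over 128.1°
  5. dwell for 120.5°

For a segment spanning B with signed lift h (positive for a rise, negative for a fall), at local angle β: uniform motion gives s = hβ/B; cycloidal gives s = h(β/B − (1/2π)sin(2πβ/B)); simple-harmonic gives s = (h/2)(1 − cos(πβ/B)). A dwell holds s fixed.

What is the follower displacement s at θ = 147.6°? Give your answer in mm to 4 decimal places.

seg 1 [0°–33°] uniform, h=6: full span → s += 6 → s = 6.0000
seg 2 [33°–85.9°] simple-harmonic, h=-6: full span → s += -6 → s = 0.0000
seg 3 [85.9°–111.4°] cycloidal, h=5: full span → s += 5 → s = 5.0000
seg 4 [111.4°–239.5°] simple-harmonic, h=-5: θ=147.6° here. β=36.2, B=128.1. -5/2·(1 − cos(π·0.2826)) = -0.9222 → s = 4.0778

4.0778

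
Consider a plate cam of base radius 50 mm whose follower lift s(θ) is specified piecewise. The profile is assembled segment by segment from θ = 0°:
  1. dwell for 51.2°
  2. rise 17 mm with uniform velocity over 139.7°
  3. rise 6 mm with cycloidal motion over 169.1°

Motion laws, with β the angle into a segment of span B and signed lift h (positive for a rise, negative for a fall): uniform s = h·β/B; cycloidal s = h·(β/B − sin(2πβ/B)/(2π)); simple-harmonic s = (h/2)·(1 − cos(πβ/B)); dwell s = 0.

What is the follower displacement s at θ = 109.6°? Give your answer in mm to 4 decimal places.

seg 1 [0°–51.2°] dwell: s stays 0.0000
seg 2 [51.2°–190.9°] uniform, h=17: θ=109.6° here. β=58.4, B=139.7. 17·58.4/139.7 = 7.1067 → s = 7.1067

7.1067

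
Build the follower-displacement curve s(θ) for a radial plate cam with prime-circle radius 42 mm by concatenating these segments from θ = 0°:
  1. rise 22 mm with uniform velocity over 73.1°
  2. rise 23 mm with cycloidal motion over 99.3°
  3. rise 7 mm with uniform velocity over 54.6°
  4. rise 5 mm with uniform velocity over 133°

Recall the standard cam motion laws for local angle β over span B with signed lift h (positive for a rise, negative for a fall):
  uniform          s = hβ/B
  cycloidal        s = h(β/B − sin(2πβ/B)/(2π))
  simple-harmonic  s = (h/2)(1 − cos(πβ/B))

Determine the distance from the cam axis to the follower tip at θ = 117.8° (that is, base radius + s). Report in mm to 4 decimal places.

seg 1 [0°–73.1°] uniform, h=22: full span → s += 22 → s = 22.0000
seg 2 [73.1°–172.4°] cycloidal, h=23: θ=117.8° here. β=44.7, B=99.3. 23·(0.4502 − sin(2π·0.4502)/(2π)) = 9.2256 → s = 31.2256
radial distance = base radius + s = 42 + 31.2256 = 73.2256

73.2256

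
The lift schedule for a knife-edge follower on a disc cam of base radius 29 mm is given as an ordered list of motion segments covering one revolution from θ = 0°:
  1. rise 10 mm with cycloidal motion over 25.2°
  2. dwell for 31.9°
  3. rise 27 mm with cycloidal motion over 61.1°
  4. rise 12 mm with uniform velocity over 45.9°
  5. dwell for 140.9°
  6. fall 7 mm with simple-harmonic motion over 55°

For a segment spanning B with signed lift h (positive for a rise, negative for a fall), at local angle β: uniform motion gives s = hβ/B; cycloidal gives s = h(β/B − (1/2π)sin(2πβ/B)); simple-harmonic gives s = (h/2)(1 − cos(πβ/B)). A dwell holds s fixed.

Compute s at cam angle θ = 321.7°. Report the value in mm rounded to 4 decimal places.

seg 1 [0°–25.2°] cycloidal, h=10: full span → s += 10 → s = 10.0000
seg 2 [25.2°–57.1°] dwell: s stays 10.0000
seg 3 [57.1°–118.2°] cycloidal, h=27: full span → s += 27 → s = 37.0000
seg 4 [118.2°–164.1°] uniform, h=12: full span → s += 12 → s = 49.0000
seg 5 [164.1°–305°] dwell: s stays 49.0000
seg 6 [305°–360°] simple-harmonic, h=-7: θ=321.7° here. β=16.7, B=55. -7/2·(1 − cos(π·0.3036)) = -1.4752 → s = 47.5248

47.5248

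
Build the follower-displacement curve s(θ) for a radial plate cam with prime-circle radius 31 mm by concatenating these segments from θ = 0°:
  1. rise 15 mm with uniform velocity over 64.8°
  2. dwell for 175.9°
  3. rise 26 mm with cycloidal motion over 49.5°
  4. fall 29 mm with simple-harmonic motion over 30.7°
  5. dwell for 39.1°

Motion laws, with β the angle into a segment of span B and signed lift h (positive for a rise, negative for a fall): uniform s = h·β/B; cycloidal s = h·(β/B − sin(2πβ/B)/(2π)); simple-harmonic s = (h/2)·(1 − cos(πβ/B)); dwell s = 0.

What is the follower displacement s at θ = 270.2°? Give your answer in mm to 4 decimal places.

seg 1 [0°–64.8°] uniform, h=15: full span → s += 15 → s = 15.0000
seg 2 [64.8°–240.7°] dwell: s stays 15.0000
seg 3 [240.7°–290.2°] cycloidal, h=26: θ=270.2° here. β=29.5, B=49.5. 26·(0.5960 − sin(2π·0.5960)/(2π)) = 17.8415 → s = 32.8415

32.8415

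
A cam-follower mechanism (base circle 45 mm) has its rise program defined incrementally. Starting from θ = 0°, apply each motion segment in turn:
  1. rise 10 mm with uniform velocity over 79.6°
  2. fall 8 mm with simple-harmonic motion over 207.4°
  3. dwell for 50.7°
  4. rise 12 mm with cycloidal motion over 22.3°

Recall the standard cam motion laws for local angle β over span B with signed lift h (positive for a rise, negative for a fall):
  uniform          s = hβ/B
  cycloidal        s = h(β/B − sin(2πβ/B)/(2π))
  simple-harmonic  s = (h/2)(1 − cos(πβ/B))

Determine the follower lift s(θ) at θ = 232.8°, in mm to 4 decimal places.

seg 1 [0°–79.6°] uniform, h=10: full span → s += 10 → s = 10.0000
seg 2 [79.6°–287°] simple-harmonic, h=-8: θ=232.8° here. β=153.2, B=207.4. -8/2·(1 − cos(π·0.7387)) = -6.7260 → s = 3.2740

3.2740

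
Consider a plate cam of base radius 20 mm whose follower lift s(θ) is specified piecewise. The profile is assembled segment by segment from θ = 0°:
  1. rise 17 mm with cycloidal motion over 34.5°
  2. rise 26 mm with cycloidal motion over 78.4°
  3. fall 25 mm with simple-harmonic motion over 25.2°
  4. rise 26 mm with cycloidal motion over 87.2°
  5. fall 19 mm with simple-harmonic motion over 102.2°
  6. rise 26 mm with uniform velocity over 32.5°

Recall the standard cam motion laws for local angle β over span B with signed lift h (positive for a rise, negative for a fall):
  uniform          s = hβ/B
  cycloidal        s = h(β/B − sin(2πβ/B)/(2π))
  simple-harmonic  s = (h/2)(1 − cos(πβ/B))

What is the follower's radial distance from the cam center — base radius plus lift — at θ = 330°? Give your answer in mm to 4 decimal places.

seg 1 [0°–34.5°] cycloidal, h=17: full span → s += 17 → s = 17.0000
seg 2 [34.5°–112.9°] cycloidal, h=26: full span → s += 26 → s = 43.0000
seg 3 [112.9°–138.1°] simple-harmonic, h=-25: full span → s += -25 → s = 18.0000
seg 4 [138.1°–225.3°] cycloidal, h=26: full span → s += 26 → s = 44.0000
seg 5 [225.3°–327.5°] simple-harmonic, h=-19: full span → s += -19 → s = 25.0000
seg 6 [327.5°–360°] uniform, h=26: θ=330° here. β=2.5, B=32.5. 26·2.5/32.5 = 2.0000 → s = 27.0000
radial distance = base radius + s = 20 + 27.0000 = 47.0000

47.0000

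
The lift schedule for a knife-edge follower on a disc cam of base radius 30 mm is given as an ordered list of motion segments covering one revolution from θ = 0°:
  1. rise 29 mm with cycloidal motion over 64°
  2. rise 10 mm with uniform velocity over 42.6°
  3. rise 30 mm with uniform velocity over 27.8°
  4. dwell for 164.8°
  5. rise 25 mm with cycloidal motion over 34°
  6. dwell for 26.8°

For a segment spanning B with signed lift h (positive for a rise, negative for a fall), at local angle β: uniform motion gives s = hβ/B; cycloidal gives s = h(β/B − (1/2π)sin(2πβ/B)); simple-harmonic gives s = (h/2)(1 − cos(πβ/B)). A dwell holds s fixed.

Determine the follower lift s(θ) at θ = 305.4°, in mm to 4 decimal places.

seg 1 [0°–64°] cycloidal, h=29: full span → s += 29 → s = 29.0000
seg 2 [64°–106.6°] uniform, h=10: full span → s += 10 → s = 39.0000
seg 3 [106.6°–134.4°] uniform, h=30: full span → s += 30 → s = 69.0000
seg 4 [134.4°–299.2°] dwell: s stays 69.0000
seg 5 [299.2°–333.2°] cycloidal, h=25: θ=305.4° here. β=6.2, B=34. 25·(0.1824 − sin(2π·0.1824)/(2π)) = 0.9340 → s = 69.9340

69.9340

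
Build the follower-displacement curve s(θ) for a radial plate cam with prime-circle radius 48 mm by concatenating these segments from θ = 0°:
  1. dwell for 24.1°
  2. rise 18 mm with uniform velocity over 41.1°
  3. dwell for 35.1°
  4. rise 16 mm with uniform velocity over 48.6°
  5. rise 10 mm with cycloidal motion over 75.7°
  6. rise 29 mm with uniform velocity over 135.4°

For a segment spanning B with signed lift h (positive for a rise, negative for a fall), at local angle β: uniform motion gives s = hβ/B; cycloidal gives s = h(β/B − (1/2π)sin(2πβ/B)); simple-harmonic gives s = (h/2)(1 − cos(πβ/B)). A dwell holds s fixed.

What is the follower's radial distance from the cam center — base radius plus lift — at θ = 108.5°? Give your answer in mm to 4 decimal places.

seg 1 [0°–24.1°] dwell: s stays 0.0000
seg 2 [24.1°–65.2°] uniform, h=18: full span → s += 18 → s = 18.0000
seg 3 [65.2°–100.3°] dwell: s stays 18.0000
seg 4 [100.3°–148.9°] uniform, h=16: θ=108.5° here. β=8.2, B=48.6. 16·8.2/48.6 = 2.6996 → s = 20.6996
radial distance = base radius + s = 48 + 20.6996 = 68.6996

68.6996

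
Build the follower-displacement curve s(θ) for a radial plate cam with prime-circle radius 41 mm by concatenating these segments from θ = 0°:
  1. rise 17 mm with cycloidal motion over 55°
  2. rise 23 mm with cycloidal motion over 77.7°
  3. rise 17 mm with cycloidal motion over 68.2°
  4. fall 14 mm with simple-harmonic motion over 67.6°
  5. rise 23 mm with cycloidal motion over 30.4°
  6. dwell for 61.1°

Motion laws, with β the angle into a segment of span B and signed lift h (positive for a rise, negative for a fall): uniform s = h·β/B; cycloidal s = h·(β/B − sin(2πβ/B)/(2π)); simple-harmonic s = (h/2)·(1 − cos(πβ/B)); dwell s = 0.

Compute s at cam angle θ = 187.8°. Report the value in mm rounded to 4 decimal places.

seg 1 [0°–55°] cycloidal, h=17: full span → s += 17 → s = 17.0000
seg 2 [55°–132.7°] cycloidal, h=23: full span → s += 23 → s = 40.0000
seg 3 [132.7°–200.9°] cycloidal, h=17: θ=187.8° here. β=55.1, B=68.2. 17·(0.8079 − sin(2π·0.8079)/(2π)) = 16.2631 → s = 56.2631

56.2631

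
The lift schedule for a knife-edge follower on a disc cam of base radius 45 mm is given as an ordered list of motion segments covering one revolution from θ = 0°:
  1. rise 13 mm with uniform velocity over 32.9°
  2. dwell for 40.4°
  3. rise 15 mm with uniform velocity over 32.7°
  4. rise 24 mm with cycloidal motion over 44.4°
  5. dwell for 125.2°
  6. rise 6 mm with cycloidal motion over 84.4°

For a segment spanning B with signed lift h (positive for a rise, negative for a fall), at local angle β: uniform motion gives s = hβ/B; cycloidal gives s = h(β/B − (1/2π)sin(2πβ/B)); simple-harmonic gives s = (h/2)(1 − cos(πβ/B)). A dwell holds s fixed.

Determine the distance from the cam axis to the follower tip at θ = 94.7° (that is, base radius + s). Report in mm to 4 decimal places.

seg 1 [0°–32.9°] uniform, h=13: full span → s += 13 → s = 13.0000
seg 2 [32.9°–73.3°] dwell: s stays 13.0000
seg 3 [73.3°–106°] uniform, h=15: θ=94.7° here. β=21.4, B=32.7. 15·21.4/32.7 = 9.8165 → s = 22.8165
radial distance = base radius + s = 45 + 22.8165 = 67.8165

67.8165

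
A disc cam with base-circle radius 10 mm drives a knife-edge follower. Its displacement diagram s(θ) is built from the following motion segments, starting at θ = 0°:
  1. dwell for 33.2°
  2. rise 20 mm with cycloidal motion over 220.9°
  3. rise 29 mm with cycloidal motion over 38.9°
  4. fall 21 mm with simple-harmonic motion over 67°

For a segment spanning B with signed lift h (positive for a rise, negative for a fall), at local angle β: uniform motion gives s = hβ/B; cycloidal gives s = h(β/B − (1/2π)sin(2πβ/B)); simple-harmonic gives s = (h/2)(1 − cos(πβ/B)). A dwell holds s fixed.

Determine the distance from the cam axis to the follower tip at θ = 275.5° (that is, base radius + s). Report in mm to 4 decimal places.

seg 1 [0°–33.2°] dwell: s stays 0.0000
seg 2 [33.2°–254.1°] cycloidal, h=20: full span → s += 20 → s = 20.0000
seg 3 [254.1°–293°] cycloidal, h=29: θ=275.5° here. β=21.4, B=38.9. 29·(0.5501 − sin(2π·0.5501)/(2π)) = 17.3835 → s = 37.3835
radial distance = base radius + s = 10 + 37.3835 = 47.3835

47.3835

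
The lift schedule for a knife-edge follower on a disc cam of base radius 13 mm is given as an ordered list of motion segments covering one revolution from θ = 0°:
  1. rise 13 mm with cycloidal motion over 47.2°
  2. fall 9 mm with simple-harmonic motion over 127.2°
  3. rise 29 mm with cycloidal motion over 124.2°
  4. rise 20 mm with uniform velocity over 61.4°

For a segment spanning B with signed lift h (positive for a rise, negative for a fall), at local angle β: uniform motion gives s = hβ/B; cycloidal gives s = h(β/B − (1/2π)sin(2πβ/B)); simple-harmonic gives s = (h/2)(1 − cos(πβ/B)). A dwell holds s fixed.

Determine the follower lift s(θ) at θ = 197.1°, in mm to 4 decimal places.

seg 1 [0°–47.2°] cycloidal, h=13: full span → s += 13 → s = 13.0000
seg 2 [47.2°–174.4°] simple-harmonic, h=-9: full span → s += -9 → s = 4.0000
seg 3 [174.4°–298.6°] cycloidal, h=29: θ=197.1° here. β=22.7, B=124.2. 29·(0.1828 − sin(2π·0.1828)/(2π)) = 1.0905 → s = 5.0905

5.0905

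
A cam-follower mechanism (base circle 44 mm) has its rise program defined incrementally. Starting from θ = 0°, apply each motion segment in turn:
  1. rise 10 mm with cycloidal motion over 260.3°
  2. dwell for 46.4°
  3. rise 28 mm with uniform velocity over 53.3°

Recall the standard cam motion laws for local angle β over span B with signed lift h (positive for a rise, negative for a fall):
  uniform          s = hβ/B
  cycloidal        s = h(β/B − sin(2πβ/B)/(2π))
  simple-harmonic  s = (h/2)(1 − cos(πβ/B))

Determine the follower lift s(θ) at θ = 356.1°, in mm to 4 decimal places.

seg 1 [0°–260.3°] cycloidal, h=10: full span → s += 10 → s = 10.0000
seg 2 [260.3°–306.7°] dwell: s stays 10.0000
seg 3 [306.7°–360°] uniform, h=28: θ=356.1° here. β=49.4, B=53.3. 28·49.4/53.3 = 25.9512 → s = 35.9512

35.9512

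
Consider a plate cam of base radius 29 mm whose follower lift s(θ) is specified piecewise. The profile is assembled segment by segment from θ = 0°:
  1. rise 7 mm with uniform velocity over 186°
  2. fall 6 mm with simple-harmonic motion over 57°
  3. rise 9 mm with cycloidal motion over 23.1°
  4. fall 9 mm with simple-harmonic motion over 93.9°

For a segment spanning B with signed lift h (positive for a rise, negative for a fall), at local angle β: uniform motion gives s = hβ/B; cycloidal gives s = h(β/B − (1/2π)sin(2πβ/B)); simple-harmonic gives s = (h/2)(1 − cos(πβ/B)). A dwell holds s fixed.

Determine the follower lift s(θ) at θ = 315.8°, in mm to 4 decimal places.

seg 1 [0°–186°] uniform, h=7: full span → s += 7 → s = 7.0000
seg 2 [186°–243°] simple-harmonic, h=-6: full span → s += -6 → s = 1.0000
seg 3 [243°–266.1°] cycloidal, h=9: full span → s += 9 → s = 10.0000
seg 4 [266.1°–360°] simple-harmonic, h=-9: θ=315.8° here. β=49.7, B=93.9. -9/2·(1 − cos(π·0.5293)) = -4.9134 → s = 5.0866

5.0866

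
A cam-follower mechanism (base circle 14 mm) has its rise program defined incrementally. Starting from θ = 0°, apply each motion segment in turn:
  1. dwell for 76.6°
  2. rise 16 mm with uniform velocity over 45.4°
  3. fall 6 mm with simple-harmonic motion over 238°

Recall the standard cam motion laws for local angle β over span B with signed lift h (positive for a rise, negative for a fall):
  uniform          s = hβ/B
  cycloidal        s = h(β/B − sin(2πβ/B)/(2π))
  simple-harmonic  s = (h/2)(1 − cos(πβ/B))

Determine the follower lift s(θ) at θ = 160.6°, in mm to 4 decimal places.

seg 1 [0°–76.6°] dwell: s stays 0.0000
seg 2 [76.6°–122°] uniform, h=16: full span → s += 16 → s = 16.0000
seg 3 [122°–360°] simple-harmonic, h=-6: θ=160.6° here. β=38.6, B=238. -6/2·(1 − cos(π·0.1622)) = -0.3811 → s = 15.6189

15.6189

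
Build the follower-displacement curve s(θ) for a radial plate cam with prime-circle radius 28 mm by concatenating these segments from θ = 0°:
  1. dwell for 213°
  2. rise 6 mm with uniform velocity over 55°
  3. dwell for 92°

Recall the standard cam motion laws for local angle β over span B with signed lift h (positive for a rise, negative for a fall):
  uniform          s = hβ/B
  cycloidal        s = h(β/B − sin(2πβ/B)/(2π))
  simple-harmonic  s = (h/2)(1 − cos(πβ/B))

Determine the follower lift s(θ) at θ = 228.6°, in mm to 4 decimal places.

seg 1 [0°–213°] dwell: s stays 0.0000
seg 2 [213°–268°] uniform, h=6: θ=228.6° here. β=15.6, B=55. 6·15.6/55 = 1.7018 → s = 1.7018

1.7018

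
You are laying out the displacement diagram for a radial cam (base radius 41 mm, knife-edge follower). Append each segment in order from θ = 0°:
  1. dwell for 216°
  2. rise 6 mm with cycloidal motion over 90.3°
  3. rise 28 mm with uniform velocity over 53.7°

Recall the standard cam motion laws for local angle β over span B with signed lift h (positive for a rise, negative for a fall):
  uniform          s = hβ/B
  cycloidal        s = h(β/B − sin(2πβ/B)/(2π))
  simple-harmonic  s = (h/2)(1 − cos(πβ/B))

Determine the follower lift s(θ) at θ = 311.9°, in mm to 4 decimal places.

seg 1 [0°–216°] dwell: s stays 0.0000
seg 2 [216°–306.3°] cycloidal, h=6: full span → s += 6 → s = 6.0000
seg 3 [306.3°–360°] uniform, h=28: θ=311.9° here. β=5.6, B=53.7. 28·5.6/53.7 = 2.9199 → s = 8.9199

8.9199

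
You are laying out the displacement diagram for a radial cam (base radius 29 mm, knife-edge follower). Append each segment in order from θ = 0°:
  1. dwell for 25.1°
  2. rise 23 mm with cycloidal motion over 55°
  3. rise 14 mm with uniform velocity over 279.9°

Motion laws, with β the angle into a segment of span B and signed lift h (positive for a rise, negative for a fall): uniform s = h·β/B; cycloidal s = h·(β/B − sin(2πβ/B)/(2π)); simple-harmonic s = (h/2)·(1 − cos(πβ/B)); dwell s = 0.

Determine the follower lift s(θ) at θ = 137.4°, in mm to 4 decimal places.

seg 1 [0°–25.1°] dwell: s stays 0.0000
seg 2 [25.1°–80.1°] cycloidal, h=23: full span → s += 23 → s = 23.0000
seg 3 [80.1°–360°] uniform, h=14: θ=137.4° here. β=57.3, B=279.9. 14·57.3/279.9 = 2.8660 → s = 25.8660

25.8660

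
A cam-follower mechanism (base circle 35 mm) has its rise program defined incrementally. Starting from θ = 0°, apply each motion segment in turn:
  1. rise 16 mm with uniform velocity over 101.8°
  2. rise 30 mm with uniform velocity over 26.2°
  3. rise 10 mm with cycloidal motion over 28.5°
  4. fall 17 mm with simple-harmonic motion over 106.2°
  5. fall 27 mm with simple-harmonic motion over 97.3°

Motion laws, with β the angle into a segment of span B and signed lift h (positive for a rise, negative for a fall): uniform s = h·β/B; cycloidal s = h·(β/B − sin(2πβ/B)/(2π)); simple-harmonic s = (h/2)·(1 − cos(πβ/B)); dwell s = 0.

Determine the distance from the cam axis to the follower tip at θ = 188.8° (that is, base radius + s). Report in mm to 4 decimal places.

seg 1 [0°–101.8°] uniform, h=16: full span → s += 16 → s = 16.0000
seg 2 [101.8°–128°] uniform, h=30: full span → s += 30 → s = 46.0000
seg 3 [128°–156.5°] cycloidal, h=10: full span → s += 10 → s = 56.0000
seg 4 [156.5°–262.7°] simple-harmonic, h=-17: θ=188.8° here. β=32.3, B=106.2. -17/2·(1 − cos(π·0.3041)) = -3.5938 → s = 52.4062
radial distance = base radius + s = 35 + 52.4062 = 87.4062

87.4062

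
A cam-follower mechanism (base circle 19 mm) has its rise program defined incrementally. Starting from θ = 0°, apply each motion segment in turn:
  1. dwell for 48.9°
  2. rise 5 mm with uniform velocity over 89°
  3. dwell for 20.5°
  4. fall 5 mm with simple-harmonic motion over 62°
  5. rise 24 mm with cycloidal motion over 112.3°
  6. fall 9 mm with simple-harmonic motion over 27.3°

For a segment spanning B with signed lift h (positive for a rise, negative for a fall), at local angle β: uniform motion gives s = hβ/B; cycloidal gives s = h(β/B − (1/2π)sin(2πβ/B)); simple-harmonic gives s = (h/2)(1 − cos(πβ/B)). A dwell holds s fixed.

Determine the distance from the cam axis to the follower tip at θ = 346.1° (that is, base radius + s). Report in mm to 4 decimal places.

seg 1 [0°–48.9°] dwell: s stays 0.0000
seg 2 [48.9°–137.9°] uniform, h=5: full span → s += 5 → s = 5.0000
seg 3 [137.9°–158.4°] dwell: s stays 5.0000
seg 4 [158.4°–220.4°] simple-harmonic, h=-5: full span → s += -5 → s = 0.0000
seg 5 [220.4°–332.7°] cycloidal, h=24: full span → s += 24 → s = 24.0000
seg 6 [332.7°–360°] simple-harmonic, h=-9: θ=346.1° here. β=13.4, B=27.3. -9/2·(1 − cos(π·0.4908)) = -4.3706 → s = 19.6294
radial distance = base radius + s = 19 + 19.6294 = 38.6294

38.6294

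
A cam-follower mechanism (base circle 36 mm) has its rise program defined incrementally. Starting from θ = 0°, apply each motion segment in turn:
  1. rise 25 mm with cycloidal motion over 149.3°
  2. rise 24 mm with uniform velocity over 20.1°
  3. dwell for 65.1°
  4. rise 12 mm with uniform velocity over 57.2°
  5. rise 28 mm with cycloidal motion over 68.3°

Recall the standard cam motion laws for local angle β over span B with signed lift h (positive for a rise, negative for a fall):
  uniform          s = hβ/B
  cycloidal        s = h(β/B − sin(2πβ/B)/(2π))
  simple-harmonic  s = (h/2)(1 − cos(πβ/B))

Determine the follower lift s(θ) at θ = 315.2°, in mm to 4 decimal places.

seg 1 [0°–149.3°] cycloidal, h=25: full span → s += 25 → s = 25.0000
seg 2 [149.3°–169.4°] uniform, h=24: full span → s += 24 → s = 49.0000
seg 3 [169.4°–234.5°] dwell: s stays 49.0000
seg 4 [234.5°–291.7°] uniform, h=12: full span → s += 12 → s = 61.0000
seg 5 [291.7°–360°] cycloidal, h=28: θ=315.2° here. β=23.5, B=68.3. 28·(0.3441 − sin(2π·0.3441)/(2π)) = 5.9336 → s = 66.9336

66.9336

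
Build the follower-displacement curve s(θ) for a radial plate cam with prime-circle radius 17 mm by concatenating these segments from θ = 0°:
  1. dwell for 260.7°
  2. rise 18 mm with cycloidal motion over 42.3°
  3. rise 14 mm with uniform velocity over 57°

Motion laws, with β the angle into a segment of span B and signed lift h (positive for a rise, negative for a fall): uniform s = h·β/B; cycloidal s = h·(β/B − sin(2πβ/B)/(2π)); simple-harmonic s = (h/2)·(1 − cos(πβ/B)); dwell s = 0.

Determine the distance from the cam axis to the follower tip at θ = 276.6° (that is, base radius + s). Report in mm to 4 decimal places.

seg 1 [0°–260.7°] dwell: s stays 0.0000
seg 2 [260.7°–303°] cycloidal, h=18: θ=276.6° here. β=15.9, B=42.3. 18·(0.3759 − sin(2π·0.3759)/(2π)) = 4.7516 → s = 4.7516
radial distance = base radius + s = 17 + 4.7516 = 21.7516

21.7516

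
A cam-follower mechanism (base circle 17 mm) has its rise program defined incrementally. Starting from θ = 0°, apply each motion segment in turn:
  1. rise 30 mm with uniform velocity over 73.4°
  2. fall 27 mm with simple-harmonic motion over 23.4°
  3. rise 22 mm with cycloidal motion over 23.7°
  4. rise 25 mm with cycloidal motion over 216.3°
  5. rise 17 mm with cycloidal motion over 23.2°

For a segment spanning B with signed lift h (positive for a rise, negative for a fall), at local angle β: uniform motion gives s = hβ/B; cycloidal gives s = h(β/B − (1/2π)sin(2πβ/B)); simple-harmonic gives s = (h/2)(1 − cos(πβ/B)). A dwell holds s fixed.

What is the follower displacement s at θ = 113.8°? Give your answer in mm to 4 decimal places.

seg 1 [0°–73.4°] uniform, h=30: full span → s += 30 → s = 30.0000
seg 2 [73.4°–96.8°] simple-harmonic, h=-27: full span → s += -27 → s = 3.0000
seg 3 [96.8°–120.5°] cycloidal, h=22: θ=113.8° here. β=17, B=23.7. 22·(0.7173 − sin(2π·0.7173)/(2π)) = 19.2084 → s = 22.2084

22.2084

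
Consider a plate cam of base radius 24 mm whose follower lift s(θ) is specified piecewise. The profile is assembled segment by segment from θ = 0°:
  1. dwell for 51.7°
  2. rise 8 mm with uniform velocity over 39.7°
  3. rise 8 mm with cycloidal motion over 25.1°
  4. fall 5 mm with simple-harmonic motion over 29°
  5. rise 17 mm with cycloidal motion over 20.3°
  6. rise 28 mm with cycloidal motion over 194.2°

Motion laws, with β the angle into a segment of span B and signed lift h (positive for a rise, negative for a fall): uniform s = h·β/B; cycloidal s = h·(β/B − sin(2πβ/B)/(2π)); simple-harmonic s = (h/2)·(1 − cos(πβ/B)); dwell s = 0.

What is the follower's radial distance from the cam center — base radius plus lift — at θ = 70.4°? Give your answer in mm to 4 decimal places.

seg 1 [0°–51.7°] dwell: s stays 0.0000
seg 2 [51.7°–91.4°] uniform, h=8: θ=70.4° here. β=18.7, B=39.7. 8·18.7/39.7 = 3.7683 → s = 3.7683
radial distance = base radius + s = 24 + 3.7683 = 27.7683

27.7683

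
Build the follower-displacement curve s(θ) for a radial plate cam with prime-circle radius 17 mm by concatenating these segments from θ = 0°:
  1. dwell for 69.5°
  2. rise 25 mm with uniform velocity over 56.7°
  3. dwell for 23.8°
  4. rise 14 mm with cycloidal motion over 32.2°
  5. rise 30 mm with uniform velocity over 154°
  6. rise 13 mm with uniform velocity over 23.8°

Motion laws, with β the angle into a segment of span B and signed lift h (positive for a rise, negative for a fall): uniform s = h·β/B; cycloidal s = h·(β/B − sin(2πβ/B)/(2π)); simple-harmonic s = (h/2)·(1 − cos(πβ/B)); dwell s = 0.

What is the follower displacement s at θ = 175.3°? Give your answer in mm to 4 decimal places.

seg 1 [0°–69.5°] dwell: s stays 0.0000
seg 2 [69.5°–126.2°] uniform, h=25: full span → s += 25 → s = 25.0000
seg 3 [126.2°–150°] dwell: s stays 25.0000
seg 4 [150°–182.2°] cycloidal, h=14: θ=175.3° here. β=25.3, B=32.2. 14·(0.7857 − sin(2π·0.7857)/(2π)) = 13.1723 → s = 38.1723

38.1723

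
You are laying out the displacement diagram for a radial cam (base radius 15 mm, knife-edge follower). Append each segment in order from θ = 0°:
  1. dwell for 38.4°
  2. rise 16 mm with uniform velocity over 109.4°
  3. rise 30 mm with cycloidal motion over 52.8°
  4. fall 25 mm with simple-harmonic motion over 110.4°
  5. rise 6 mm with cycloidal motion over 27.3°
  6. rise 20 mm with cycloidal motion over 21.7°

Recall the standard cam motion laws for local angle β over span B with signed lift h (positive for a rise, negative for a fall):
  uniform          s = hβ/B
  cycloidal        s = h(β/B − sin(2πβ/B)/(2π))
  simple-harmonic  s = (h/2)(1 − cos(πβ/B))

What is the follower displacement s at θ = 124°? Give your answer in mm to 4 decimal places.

seg 1 [0°–38.4°] dwell: s stays 0.0000
seg 2 [38.4°–147.8°] uniform, h=16: θ=124° here. β=85.6, B=109.4. 16·85.6/109.4 = 12.5192 → s = 12.5192

12.5192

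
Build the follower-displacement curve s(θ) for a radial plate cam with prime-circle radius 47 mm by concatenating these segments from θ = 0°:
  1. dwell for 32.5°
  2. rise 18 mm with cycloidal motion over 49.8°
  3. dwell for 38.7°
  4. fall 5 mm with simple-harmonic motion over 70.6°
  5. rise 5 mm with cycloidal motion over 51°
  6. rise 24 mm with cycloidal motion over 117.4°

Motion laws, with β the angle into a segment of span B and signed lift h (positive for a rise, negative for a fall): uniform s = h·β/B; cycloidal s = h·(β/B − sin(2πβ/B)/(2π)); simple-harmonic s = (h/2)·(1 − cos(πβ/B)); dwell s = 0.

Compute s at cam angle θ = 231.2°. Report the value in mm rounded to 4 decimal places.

seg 1 [0°–32.5°] dwell: s stays 0.0000
seg 2 [32.5°–82.3°] cycloidal, h=18: full span → s += 18 → s = 18.0000
seg 3 [82.3°–121°] dwell: s stays 18.0000
seg 4 [121°–191.6°] simple-harmonic, h=-5: full span → s += -5 → s = 13.0000
seg 5 [191.6°–242.6°] cycloidal, h=5: θ=231.2° here. β=39.6, B=51. 5·(0.7765 − sin(2π·0.7765)/(2π)) = 4.6671 → s = 17.6671

17.6671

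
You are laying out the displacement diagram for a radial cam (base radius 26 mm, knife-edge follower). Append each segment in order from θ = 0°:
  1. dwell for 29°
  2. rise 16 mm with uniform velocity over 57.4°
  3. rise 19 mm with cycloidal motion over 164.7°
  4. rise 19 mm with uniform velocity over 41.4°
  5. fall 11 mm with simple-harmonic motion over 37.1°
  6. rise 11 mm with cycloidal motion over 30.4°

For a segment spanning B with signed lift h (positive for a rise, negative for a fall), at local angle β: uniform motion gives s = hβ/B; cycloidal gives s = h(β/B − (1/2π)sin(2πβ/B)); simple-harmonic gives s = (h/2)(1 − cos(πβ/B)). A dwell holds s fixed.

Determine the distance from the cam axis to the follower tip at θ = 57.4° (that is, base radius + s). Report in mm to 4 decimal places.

seg 1 [0°–29°] dwell: s stays 0.0000
seg 2 [29°–86.4°] uniform, h=16: θ=57.4° here. β=28.4, B=57.4. 16·28.4/57.4 = 7.9164 → s = 7.9164
radial distance = base radius + s = 26 + 7.9164 = 33.9164

33.9164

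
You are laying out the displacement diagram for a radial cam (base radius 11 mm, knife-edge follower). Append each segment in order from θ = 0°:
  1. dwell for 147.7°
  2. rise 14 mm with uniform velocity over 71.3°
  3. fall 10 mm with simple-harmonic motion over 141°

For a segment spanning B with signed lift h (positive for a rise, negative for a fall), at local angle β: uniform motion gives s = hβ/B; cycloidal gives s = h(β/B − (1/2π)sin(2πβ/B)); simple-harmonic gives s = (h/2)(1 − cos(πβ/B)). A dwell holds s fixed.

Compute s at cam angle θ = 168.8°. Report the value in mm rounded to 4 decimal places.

seg 1 [0°–147.7°] dwell: s stays 0.0000
seg 2 [147.7°–219°] uniform, h=14: θ=168.8° here. β=21.1, B=71.3. 14·21.1/71.3 = 4.1431 → s = 4.1431

4.1431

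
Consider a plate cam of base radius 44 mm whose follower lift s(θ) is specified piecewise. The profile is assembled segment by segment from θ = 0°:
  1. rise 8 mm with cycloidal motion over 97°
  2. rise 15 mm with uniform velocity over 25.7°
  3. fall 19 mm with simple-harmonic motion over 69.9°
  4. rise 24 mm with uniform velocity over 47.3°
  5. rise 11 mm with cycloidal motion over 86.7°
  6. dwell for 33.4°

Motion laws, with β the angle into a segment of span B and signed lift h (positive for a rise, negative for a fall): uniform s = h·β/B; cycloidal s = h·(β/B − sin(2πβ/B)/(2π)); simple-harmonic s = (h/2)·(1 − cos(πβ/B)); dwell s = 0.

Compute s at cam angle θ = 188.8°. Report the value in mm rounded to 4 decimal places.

seg 1 [0°–97°] cycloidal, h=8: full span → s += 8 → s = 8.0000
seg 2 [97°–122.7°] uniform, h=15: full span → s += 15 → s = 23.0000
seg 3 [122.7°–192.6°] simple-harmonic, h=-19: θ=188.8° here. β=66.1, B=69.9. -19/2·(1 − cos(π·0.9456)) = -18.8618 → s = 4.1382

4.1382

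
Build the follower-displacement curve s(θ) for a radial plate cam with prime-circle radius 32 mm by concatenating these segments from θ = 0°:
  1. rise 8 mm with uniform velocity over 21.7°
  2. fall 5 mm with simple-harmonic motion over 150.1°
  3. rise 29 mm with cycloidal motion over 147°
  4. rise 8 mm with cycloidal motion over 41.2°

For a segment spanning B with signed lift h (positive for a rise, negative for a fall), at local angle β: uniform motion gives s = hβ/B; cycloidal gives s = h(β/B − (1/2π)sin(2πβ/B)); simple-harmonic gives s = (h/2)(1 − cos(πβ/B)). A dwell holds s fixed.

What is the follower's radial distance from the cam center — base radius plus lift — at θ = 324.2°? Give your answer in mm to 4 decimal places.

seg 1 [0°–21.7°] uniform, h=8: full span → s += 8 → s = 8.0000
seg 2 [21.7°–171.8°] simple-harmonic, h=-5: full span → s += -5 → s = 3.0000
seg 3 [171.8°–318.8°] cycloidal, h=29: full span → s += 29 → s = 32.0000
seg 4 [318.8°–360°] cycloidal, h=8: θ=324.2° here. β=5.4, B=41.2. 8·(0.1311 − sin(2π·0.1311)/(2π)) = 0.1146 → s = 32.1146
radial distance = base radius + s = 32 + 32.1146 = 64.1146

64.1146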